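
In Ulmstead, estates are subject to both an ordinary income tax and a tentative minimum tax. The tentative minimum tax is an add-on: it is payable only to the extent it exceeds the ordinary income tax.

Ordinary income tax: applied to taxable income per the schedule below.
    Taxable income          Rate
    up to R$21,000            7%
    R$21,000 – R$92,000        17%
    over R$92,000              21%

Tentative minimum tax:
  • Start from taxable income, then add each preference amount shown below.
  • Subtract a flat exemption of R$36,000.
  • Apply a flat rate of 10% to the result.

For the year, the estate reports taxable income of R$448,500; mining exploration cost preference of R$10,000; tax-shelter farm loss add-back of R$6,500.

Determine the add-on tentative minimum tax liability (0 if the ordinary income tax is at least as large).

Tentative minimum tax:
  Adjusted income: R$448,500 + R$10,000 + R$6,500 = R$465,000
  Less exemption R$36,000 → base R$429,000
  R$429,000 × 10% = R$42,900

Ordinary income tax:
  R$21,000 × 7% = R$1,470
  R$71,000 × 17% = R$12,070
  R$356,500 × 21% = R$74,865
  → R$88,405

R$42,900 ≤ R$88,405, so no add-on is due.

R$0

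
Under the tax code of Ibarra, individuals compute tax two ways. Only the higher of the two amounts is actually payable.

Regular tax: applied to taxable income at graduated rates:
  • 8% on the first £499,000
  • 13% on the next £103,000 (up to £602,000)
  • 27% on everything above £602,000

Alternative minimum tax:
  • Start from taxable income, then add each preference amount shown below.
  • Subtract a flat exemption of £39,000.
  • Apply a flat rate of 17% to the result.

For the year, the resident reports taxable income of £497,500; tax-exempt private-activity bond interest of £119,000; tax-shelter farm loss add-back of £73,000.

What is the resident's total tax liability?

Alternative minimum tax:
  Adjusted income: £497,500 + £119,000 + £73,000 = £689,500
  Less exemption £39,000 → base £650,500
  £650,500 × 17% = £110,585

Regular tax:
  £497,500 × 8% = £39,800

£110,585 > £39,800, so the alternative minimum tax is the binding amount.

£110,585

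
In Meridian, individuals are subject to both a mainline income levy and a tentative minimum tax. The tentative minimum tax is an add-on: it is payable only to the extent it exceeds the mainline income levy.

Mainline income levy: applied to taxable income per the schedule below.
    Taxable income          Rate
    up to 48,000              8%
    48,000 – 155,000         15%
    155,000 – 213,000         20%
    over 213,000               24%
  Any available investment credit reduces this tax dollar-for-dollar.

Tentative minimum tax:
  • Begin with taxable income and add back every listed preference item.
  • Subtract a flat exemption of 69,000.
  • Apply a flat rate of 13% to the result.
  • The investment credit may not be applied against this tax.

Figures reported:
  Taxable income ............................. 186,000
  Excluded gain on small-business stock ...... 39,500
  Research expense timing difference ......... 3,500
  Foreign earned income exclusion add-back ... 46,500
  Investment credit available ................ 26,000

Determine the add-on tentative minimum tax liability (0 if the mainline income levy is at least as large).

Mainline income levy:
  48,000 × 8% = 3,840
  107,000 × 15% = 16,050
  31,000 × 20% = 6,200
  → 26,090
  Less investment credit 26,000 → 90

Tentative minimum tax:
  Adjusted income: 186,000 + 39,500 + 3,500 + 46,500 = 275,500
  Less exemption 69,000 → base 206,500
  206,500 × 13% = 26,845

Excess of tentative minimum tax over mainline income levy: 26,845 − 90 = 26,755.

26,755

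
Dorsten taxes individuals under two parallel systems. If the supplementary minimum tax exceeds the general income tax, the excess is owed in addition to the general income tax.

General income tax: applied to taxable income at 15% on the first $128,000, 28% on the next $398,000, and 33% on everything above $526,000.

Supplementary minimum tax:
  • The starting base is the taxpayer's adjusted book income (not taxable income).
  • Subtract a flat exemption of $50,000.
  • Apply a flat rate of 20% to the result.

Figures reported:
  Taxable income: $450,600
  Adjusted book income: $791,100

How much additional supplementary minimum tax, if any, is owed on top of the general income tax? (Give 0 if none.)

$38,692

Supplementary minimum tax:
  Base (adjusted book income): $791,100
  Less exemption $50,000 → base $741,100
  $741,100 × 20% = $148,220

General income tax:
  $128,000 × 15% = $19,200
  $322,600 × 28% = $90,328
  → $109,528

Excess of supplementary minimum tax over general income tax: $148,220 − $109,528 = $38,692.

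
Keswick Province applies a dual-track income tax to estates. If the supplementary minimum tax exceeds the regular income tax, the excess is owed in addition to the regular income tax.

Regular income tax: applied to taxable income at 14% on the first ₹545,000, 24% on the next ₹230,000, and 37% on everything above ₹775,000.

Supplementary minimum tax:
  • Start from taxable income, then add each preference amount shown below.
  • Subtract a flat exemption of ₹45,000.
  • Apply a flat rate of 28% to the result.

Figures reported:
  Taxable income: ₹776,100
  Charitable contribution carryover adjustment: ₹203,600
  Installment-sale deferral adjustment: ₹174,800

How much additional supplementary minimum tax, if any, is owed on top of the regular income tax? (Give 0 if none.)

Supplementary minimum tax:
  Adjusted income: ₹776,100 + ₹203,600 + ₹174,800 = ₹1,154,500
  Less exemption ₹45,000 → base ₹1,109,500
  ₹1,109,500 × 28% = ₹310,660

Regular income tax:
  ₹545,000 × 14% = ₹76,300
  ₹230,000 × 24% = ₹55,200
  ₹1,100 × 37% = ₹407
  → ₹131,907

Excess of supplementary minimum tax over regular income tax: ₹310,660 − ₹131,907 = ₹178,753.

₹178,753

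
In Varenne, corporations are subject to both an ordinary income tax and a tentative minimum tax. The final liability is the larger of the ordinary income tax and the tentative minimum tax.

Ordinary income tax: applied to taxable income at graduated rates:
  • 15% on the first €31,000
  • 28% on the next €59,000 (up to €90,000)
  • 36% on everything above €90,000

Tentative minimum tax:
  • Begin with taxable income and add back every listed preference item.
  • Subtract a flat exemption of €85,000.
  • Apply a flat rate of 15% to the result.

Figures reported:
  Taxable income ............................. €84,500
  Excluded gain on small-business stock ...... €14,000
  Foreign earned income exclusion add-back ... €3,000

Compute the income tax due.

€19,630

Ordinary income tax:
  €31,000 × 15% = €4,650
  €53,500 × 28% = €14,980
  → €19,630

Tentative minimum tax:
  Adjusted income: €84,500 + €14,000 + €3,000 = €101,500
  Less exemption €85,000 → base €16,500
  €16,500 × 15% = €2,475

€19,630 > €2,475, so the ordinary income tax governs.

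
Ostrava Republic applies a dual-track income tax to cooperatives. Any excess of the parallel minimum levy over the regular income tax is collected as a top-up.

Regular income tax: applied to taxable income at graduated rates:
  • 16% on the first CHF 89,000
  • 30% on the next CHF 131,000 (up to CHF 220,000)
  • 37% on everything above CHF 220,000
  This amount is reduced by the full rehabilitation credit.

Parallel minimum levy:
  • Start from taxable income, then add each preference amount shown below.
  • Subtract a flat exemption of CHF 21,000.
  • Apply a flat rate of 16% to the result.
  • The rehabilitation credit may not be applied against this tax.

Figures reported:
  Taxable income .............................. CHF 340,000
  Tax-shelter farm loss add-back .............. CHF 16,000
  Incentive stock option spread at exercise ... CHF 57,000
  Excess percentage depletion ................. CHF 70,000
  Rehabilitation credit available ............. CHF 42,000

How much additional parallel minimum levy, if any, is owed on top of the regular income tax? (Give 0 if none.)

CHF 17,980

Parallel minimum levy:
  Adjusted income: CHF 340,000 + CHF 16,000 + CHF 57,000 + CHF 70,000 = CHF 483,000
  Less exemption CHF 21,000 → base CHF 462,000
  CHF 462,000 × 16% = CHF 73,920

Regular income tax:
  CHF 89,000 × 16% = CHF 14,240
  CHF 131,000 × 30% = CHF 39,300
  CHF 120,000 × 37% = CHF 44,400
  → CHF 97,940
  Less rehabilitation credit CHF 42,000 → CHF 55,940

Excess of parallel minimum levy over regular income tax: CHF 73,920 − CHF 55,940 = CHF 17,980.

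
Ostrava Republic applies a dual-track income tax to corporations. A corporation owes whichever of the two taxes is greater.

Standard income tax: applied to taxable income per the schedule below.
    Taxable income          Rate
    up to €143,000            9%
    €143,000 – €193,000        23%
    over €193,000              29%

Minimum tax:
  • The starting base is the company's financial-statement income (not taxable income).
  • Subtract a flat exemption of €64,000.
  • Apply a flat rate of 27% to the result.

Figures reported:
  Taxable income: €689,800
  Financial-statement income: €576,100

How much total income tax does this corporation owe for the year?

€168,442

Minimum tax:
  Base (financial-statement income): €576,100
  Less exemption €64,000 → base €512,100
  €512,100 × 27% = €138,267

Standard income tax:
  €143,000 × 9% = €12,870
  €50,000 × 23% = €11,500
  €496,800 × 29% = €144,072
  → €168,442

€168,442 > €138,267, so the standard income tax governs.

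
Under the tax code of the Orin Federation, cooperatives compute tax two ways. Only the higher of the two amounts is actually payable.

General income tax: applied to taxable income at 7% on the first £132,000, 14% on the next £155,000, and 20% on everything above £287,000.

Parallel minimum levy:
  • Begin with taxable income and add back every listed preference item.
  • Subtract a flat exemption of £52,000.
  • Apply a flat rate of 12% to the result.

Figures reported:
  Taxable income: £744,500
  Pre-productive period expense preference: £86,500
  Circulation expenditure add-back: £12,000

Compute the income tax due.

£122,440

General income tax:
  £132,000 × 7% = £9,240
  £155,000 × 14% = £21,700
  £457,500 × 20% = £91,500
  → £122,440

Parallel minimum levy:
  Adjusted income: £744,500 + £86,500 + £12,000 = £843,000
  Less exemption £52,000 → base £791,000
  £791,000 × 12% = £94,920

£122,440 > £94,920, so the general income tax governs.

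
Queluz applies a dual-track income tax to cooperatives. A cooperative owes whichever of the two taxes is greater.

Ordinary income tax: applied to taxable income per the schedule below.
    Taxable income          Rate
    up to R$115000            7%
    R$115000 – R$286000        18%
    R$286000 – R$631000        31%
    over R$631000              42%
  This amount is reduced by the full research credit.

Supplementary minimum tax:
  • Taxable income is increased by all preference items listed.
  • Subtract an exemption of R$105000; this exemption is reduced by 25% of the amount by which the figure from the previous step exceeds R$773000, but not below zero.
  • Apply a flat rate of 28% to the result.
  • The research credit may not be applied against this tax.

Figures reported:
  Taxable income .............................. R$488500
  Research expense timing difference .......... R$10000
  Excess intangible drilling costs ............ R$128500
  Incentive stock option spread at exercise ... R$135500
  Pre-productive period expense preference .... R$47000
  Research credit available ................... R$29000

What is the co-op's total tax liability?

Ordinary income tax:
  R$115000 × 7% = R$8050
  R$171000 × 18% = R$30780
  R$202500 × 31% = R$62775
  → R$101605
  Less research credit R$29000 → R$72605

Supplementary minimum tax:
  Adjusted income: R$488500 + R$10000 + R$128500 + R$135500 + R$47000 = R$809500
  Exemption: R$105000 − 25% × (R$809500 − R$773000) = R$105000 − R$9125 = R$95875
  Base: R$809500 − R$95875 = R$713625
  R$713625 × 28% = R$199815

R$199815 > R$72605, so the supplementary minimum tax is the binding amount.

R$199815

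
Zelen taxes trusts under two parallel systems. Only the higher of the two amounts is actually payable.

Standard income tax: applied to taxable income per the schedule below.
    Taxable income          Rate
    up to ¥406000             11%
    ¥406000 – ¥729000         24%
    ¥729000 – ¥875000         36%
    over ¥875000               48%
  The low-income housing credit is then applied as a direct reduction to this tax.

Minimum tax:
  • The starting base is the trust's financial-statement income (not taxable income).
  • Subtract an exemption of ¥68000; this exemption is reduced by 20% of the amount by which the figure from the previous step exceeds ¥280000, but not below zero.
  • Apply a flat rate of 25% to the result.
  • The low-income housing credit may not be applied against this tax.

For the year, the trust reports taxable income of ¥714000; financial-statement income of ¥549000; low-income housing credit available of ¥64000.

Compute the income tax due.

Standard income tax:
  ¥406000 × 11% = ¥44660
  ¥308000 × 24% = ¥73920
  → ¥118580
  Less low-income housing credit ¥64000 → ¥54580

Minimum tax:
  Base (financial-statement income): ¥549000
  Exemption: ¥68000 − 20% × (¥549000 − ¥280000) = ¥68000 − ¥53800 = ¥14200
  Base: ¥549000 − ¥14200 = ¥534800
  ¥534800 × 25% = ¥133700

¥133700 > ¥54580, so the minimum tax is the binding amount.

¥133700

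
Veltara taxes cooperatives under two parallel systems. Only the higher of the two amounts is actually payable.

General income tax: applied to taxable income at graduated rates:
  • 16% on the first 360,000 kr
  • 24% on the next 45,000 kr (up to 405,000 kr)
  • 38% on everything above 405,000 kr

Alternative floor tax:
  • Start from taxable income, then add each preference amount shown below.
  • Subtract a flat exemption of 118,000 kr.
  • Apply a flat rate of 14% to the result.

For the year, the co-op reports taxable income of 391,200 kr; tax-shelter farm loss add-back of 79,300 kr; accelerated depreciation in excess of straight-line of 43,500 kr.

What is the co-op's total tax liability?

65,088 kr

Alternative floor tax:
  Adjusted income: 391,200 kr + 79,300 kr + 43,500 kr = 514,000 kr
  Less exemption 118,000 kr → base 396,000 kr
  396,000 kr × 14% = 55,440 kr

General income tax:
  360,000 kr × 16% = 57,600 kr
  31,200 kr × 24% = 7,488 kr
  → 65,088 kr

65,088 kr > 55,440 kr, so the general income tax governs.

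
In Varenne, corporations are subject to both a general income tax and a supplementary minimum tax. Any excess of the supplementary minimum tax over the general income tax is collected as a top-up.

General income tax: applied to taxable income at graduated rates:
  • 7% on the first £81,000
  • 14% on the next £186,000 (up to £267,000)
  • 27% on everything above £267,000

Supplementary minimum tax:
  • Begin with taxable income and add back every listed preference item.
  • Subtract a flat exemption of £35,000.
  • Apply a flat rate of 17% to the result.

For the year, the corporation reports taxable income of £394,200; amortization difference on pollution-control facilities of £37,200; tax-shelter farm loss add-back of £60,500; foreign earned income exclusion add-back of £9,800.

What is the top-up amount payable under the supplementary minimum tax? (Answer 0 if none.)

Supplementary minimum tax:
  Adjusted income: £394,200 + £37,200 + £60,500 + £9,800 = £501,700
  Less exemption £35,000 → base £466,700
  £466,700 × 17% = £79,339

General income tax:
  £81,000 × 7% = £5,670
  £186,000 × 14% = £26,040
  £127,200 × 27% = £34,344
  → £66,054

Excess of supplementary minimum tax over general income tax: £79,339 − £66,054 = £13,285.

£13,285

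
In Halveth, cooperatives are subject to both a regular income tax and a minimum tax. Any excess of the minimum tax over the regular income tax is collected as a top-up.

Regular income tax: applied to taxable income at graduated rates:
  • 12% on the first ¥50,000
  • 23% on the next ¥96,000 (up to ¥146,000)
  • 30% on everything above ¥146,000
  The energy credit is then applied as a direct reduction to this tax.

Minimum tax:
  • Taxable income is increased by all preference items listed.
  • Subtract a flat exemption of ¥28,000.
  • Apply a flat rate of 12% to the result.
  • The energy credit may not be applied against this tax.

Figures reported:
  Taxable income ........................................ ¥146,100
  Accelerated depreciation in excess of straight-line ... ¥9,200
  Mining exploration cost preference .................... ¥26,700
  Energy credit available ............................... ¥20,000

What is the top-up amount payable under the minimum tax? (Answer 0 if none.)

¥10,370

Minimum tax:
  Adjusted income: ¥146,100 + ¥9,200 + ¥26,700 = ¥182,000
  Less exemption ¥28,000 → base ¥154,000
  ¥154,000 × 12% = ¥18,480

Regular income tax:
  ¥50,000 × 12% = ¥6,000
  ¥96,000 × 23% = ¥22,080
  ¥100 × 30% = ¥30
  → ¥28,110
  Less energy credit ¥20,000 → ¥8,110

Excess of minimum tax over regular income tax: ¥18,480 − ¥8,110 = ¥10,370.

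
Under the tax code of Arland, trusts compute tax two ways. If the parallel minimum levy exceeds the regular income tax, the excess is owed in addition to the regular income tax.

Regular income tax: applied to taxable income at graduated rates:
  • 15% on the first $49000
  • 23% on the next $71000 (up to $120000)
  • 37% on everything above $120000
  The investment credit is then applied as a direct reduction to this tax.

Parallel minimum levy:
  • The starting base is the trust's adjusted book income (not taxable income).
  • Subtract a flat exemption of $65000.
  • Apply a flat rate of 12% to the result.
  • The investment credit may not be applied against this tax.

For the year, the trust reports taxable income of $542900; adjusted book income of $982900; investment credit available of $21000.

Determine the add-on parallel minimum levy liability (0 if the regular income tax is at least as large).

Regular income tax:
  $49000 × 15% = $7350
  $71000 × 23% = $16330
  $422900 × 37% = $156473
  → $180153
  Less investment credit $21000 → $159153

Parallel minimum levy:
  Base (adjusted book income): $982900
  Less exemption $65000 → base $917900
  $917900 × 12% = $110148

$110148 ≤ $159153, so no add-on is due.

$0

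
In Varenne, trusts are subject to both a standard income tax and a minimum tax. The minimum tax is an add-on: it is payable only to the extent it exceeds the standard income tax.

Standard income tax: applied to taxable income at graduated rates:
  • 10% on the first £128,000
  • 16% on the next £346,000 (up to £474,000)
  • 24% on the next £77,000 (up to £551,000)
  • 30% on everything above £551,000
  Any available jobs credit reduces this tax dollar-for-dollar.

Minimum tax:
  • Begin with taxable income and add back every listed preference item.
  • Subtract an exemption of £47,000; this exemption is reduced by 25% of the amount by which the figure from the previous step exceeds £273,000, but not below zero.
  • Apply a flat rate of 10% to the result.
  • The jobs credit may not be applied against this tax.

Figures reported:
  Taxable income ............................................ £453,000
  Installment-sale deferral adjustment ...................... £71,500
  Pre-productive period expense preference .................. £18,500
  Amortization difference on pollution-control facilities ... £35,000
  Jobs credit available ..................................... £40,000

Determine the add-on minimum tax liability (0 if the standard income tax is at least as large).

£33,000

Standard income tax:
  £128,000 × 10% = £12,800
  £325,000 × 16% = £52,000
  → £64,800
  Less jobs credit £40,000 → £24,800

Minimum tax:
  Adjusted income: £453,000 + £71,500 + £18,500 + £35,000 = £578,000
  Exemption: 25% × (£578,000 − £273,000) = £76,250 ≥ £47,000, so the exemption is fully phased out
  Base: £578,000 − £0 = £578,000
  £578,000 × 10% = £57,800

Excess of minimum tax over standard income tax: £57,800 − £24,800 = £33,000.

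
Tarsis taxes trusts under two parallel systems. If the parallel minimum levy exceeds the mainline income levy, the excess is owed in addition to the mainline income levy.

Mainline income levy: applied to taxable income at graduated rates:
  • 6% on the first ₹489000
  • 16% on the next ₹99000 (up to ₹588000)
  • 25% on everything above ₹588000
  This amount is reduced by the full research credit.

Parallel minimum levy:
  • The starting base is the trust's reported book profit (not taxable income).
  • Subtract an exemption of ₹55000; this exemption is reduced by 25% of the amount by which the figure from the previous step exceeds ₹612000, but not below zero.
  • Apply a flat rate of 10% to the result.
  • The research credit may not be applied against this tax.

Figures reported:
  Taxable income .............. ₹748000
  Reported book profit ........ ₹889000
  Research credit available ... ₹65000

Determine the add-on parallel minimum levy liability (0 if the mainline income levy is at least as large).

Parallel minimum levy:
  Base (reported book profit): ₹889000
  Exemption: 25% × (₹889000 − ₹612000) = ₹69250 ≥ ₹55000, so the exemption is fully phased out
  Base: ₹889000 − ₹0 = ₹889000
  ₹889000 × 10% = ₹88900

Mainline income levy:
  ₹489000 × 6% = ₹29340
  ₹99000 × 16% = ₹15840
  ₹160000 × 25% = ₹40000
  → ₹85180
  Less research credit ₹65000 → ₹20180

Excess of parallel minimum levy over mainline income levy: ₹88900 − ₹20180 = ₹68720.

₹68720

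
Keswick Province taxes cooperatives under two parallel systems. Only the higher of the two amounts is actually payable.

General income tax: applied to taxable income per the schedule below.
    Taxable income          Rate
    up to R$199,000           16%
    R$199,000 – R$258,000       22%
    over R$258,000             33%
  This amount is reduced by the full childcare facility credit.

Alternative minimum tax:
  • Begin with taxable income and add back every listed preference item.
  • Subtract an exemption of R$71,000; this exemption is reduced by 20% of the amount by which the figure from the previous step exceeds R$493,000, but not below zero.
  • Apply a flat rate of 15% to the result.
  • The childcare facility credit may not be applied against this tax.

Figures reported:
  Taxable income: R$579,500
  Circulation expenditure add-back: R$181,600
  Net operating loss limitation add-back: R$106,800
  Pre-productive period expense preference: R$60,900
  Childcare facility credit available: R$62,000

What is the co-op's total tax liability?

R$139,320

General income tax:
  R$199,000 × 16% = R$31,840
  R$59,000 × 22% = R$12,980
  R$321,500 × 33% = R$106,095
  → R$150,915
  Less childcare facility credit R$62,000 → R$88,915

Alternative minimum tax:
  Adjusted income: R$579,500 + R$181,600 + R$106,800 + R$60,900 = R$928,800
  Exemption: 20% × (R$928,800 − R$493,000) = R$87,160 ≥ R$71,000, so the exemption is fully phased out
  Base: R$928,800 − R$0 = R$928,800
  R$928,800 × 15% = R$139,320

R$139,320 > R$88,915, so the alternative minimum tax is the binding amount.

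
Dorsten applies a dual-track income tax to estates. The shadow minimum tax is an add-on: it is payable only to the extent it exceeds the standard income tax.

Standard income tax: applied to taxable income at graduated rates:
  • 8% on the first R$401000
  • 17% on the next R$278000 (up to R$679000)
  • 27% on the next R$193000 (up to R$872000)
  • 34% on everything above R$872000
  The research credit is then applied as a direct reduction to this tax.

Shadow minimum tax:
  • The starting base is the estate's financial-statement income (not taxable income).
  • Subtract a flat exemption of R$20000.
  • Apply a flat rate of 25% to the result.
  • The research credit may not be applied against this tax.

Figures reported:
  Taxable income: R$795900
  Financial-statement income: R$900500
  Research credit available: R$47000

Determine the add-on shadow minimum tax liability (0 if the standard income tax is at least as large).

R$156222

Standard income tax:
  R$401000 × 8% = R$32080
  R$278000 × 17% = R$47260
  R$116900 × 27% = R$31563
  → R$110903
  Less research credit R$47000 → R$63903

Shadow minimum tax:
  Base (financial-statement income): R$900500
  Less exemption R$20000 → base R$880500
  R$880500 × 25% = R$220125

Excess of shadow minimum tax over standard income tax: R$220125 − R$63903 = R$156222.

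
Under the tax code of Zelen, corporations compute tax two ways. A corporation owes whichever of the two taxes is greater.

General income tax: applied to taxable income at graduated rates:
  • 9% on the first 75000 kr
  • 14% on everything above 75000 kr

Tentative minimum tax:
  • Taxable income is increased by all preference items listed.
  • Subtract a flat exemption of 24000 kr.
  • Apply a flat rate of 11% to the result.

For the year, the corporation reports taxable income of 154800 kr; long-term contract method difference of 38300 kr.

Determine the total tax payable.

General income tax:
  75000 kr × 9% = 6750 kr
  79800 kr × 14% = 11172 kr
  → 17922 kr

Tentative minimum tax:
  Adjusted income: 154800 kr + 38300 kr = 193100 kr
  Less exemption 24000 kr → base 169100 kr
  169100 kr × 11% = 18601 kr

18601 kr > 17922 kr, so the tentative minimum tax is the binding amount.

18601 kr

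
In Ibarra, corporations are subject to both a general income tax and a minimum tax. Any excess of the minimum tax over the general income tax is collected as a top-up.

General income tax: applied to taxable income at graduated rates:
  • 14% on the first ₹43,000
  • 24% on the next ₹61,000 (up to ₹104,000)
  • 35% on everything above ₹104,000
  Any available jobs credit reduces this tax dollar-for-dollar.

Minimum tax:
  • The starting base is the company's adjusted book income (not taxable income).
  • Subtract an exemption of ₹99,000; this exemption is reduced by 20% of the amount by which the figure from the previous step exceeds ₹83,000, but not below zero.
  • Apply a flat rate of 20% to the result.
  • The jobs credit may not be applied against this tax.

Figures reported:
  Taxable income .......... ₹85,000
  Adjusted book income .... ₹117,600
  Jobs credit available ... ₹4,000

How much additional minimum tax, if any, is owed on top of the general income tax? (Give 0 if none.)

₹0

General income tax:
  ₹43,000 × 14% = ₹6,020
  ₹42,000 × 24% = ₹10,080
  → ₹16,100
  Less jobs credit ₹4,000 → ₹12,100

Minimum tax:
  Base (adjusted book income): ₹117,600
  Exemption: ₹99,000 − 20% × (₹117,600 − ₹83,000) = ₹99,000 − ₹6,920 = ₹92,080
  Base: ₹117,600 − ₹92,080 = ₹25,520
  ₹25,520 × 20% = ₹5,104

₹5,104 ≤ ₹12,100, so no add-on is due.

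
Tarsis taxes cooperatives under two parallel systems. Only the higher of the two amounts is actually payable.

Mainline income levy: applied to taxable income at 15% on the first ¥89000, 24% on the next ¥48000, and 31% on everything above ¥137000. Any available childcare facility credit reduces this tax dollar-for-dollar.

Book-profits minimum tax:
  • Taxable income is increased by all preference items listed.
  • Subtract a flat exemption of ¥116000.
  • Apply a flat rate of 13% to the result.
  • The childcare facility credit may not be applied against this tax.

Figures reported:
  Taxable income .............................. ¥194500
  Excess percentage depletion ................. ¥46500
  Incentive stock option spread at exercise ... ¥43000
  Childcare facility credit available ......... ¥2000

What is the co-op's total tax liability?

Book-profits minimum tax:
  Adjusted income: ¥194500 + ¥46500 + ¥43000 = ¥284000
  Less exemption ¥116000 → base ¥168000
  ¥168000 × 13% = ¥21840

Mainline income levy:
  ¥89000 × 15% = ¥13350
  ¥48000 × 24% = ¥11520
  ¥57500 × 31% = ¥17825
  → ¥42695
  Less childcare facility credit ¥2000 → ¥40695

¥40695 > ¥21840, so the mainline income levy governs.

¥40695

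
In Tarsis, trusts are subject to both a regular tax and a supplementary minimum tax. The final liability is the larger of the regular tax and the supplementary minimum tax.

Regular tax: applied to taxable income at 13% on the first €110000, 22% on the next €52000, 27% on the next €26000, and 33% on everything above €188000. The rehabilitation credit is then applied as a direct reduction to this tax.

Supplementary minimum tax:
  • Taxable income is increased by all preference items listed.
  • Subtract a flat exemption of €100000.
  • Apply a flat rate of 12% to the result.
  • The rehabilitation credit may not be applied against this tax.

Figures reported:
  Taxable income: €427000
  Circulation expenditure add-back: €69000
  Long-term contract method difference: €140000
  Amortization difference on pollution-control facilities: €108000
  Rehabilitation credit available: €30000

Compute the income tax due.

€81630

Regular tax:
  €110000 × 13% = €14300
  €52000 × 22% = €11440
  €26000 × 27% = €7020
  €239000 × 33% = €78870
  → €111630
  Less rehabilitation credit €30000 → €81630

Supplementary minimum tax:
  Adjusted income: €427000 + €69000 + €140000 + €108000 = €744000
  Less exemption €100000 → base €644000
  €644000 × 12% = €77280

€81630 > €77280, so the regular tax governs.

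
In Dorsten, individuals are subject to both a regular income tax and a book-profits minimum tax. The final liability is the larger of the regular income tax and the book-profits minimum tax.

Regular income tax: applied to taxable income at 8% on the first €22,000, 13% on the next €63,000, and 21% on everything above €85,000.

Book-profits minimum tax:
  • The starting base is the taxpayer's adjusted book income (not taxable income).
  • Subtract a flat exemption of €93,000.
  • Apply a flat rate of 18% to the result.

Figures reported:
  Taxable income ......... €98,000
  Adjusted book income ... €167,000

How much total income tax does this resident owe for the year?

Book-profits minimum tax:
  Base (adjusted book income): €167,000
  Less exemption €93,000 → base €74,000
  €74,000 × 18% = €13,320

Regular income tax:
  €22,000 × 8% = €1,760
  €63,000 × 13% = €8,190
  €13,000 × 21% = €2,730
  → €12,680

€13,320 > €12,680, so the book-profits minimum tax is the binding amount.

€13,320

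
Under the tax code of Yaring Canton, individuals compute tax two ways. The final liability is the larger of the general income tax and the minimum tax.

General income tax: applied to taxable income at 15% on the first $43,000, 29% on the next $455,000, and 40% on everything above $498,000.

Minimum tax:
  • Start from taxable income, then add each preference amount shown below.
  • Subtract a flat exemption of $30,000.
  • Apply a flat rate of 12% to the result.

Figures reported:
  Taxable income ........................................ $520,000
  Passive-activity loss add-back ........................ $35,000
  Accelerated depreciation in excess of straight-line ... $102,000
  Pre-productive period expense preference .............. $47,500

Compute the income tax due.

$147,200

General income tax:
  $43,000 × 15% = $6,450
  $455,000 × 29% = $131,950
  $22,000 × 40% = $8,800
  → $147,200

Minimum tax:
  Adjusted income: $520,000 + $35,000 + $102,000 + $47,500 = $704,500
  Less exemption $30,000 → base $674,500
  $674,500 × 12% = $80,940

$147,200 > $80,940, so the general income tax governs.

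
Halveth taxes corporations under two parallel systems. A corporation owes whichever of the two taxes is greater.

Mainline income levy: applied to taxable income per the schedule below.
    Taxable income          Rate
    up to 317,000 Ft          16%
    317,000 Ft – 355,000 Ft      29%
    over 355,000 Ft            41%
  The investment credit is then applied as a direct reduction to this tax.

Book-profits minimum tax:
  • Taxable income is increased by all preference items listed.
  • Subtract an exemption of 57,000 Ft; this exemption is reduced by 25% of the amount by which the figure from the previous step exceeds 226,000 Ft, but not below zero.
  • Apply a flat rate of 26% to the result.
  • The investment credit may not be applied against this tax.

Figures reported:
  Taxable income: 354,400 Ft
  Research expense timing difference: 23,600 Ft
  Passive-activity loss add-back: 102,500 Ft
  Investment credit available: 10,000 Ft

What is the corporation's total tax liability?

Book-profits minimum tax:
  Adjusted income: 354,400 Ft + 23,600 Ft + 102,500 Ft = 480,500 Ft
  Exemption: 25% × (480,500 Ft − 226,000 Ft) = 63,625 Ft ≥ 57,000 Ft, so the exemption is fully phased out
  Base: 480,500 Ft − 0 Ft = 480,500 Ft
  480,500 Ft × 26% = 124,930 Ft

Mainline income levy:
  317,000 Ft × 16% = 50,720 Ft
  37,400 Ft × 29% = 10,846 Ft
  → 61,566 Ft
  Less investment credit 10,000 Ft → 51,566 Ft

124,930 Ft > 51,566 Ft, so the book-profits minimum tax is the binding amount.

124,930 Ft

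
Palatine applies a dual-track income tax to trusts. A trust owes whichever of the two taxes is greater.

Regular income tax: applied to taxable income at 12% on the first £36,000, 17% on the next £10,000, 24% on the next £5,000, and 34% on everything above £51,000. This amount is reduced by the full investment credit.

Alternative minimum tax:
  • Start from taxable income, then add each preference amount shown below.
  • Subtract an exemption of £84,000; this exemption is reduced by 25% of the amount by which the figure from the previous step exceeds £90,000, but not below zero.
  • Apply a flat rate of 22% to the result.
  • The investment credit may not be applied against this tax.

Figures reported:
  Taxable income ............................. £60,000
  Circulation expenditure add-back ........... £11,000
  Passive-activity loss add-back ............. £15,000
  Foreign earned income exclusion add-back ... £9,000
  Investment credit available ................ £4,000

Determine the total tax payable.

Regular income tax:
  £36,000 × 12% = £4,320
  £10,000 × 17% = £1,700
  £5,000 × 24% = £1,200
  £9,000 × 34% = £3,060
  → £10,280
  Less investment credit £4,000 → £6,280

Alternative minimum tax:
  Adjusted income: £60,000 + £11,000 + £15,000 + £9,000 = £95,000
  Exemption: £84,000 − 25% × (£95,000 − £90,000) = £84,000 − £1,250 = £82,750
  Base: £95,000 − £82,750 = £12,250
  £12,250 × 22% = £2,695

£6,280 > £2,695, so the regular income tax governs.

£6,280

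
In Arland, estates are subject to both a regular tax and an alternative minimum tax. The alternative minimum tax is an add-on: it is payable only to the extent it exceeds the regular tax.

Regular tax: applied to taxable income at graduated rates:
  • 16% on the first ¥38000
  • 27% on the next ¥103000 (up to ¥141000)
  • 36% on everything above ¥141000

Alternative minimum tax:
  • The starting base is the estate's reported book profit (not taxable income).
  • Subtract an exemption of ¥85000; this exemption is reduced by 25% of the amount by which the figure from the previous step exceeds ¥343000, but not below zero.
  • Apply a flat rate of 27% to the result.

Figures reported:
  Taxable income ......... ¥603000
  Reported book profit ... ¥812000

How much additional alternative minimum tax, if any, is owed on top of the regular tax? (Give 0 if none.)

Regular tax:
  ¥38000 × 16% = ¥6080
  ¥103000 × 27% = ¥27810
  ¥462000 × 36% = ¥166320
  → ¥200210

Alternative minimum tax:
  Base (reported book profit): ¥812000
  Exemption: 25% × (¥812000 − ¥343000) = ¥117250 ≥ ¥85000, so the exemption is fully phased out
  Base: ¥812000 − ¥0 = ¥812000
  ¥812000 × 27% = ¥219240

Excess of alternative minimum tax over regular tax: ¥219240 − ¥200210 = ¥19030.

¥19030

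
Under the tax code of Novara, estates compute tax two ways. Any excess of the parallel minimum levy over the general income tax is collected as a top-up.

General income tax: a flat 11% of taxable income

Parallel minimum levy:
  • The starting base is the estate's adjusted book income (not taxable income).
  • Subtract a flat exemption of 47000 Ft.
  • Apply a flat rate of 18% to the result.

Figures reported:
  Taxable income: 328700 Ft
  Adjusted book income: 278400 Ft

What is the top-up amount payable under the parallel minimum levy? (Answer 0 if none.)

5495 Ft

General income tax:
  328700 Ft × 11% = 36157 Ft

Parallel minimum levy:
  Base (adjusted book income): 278400 Ft
  Less exemption 47000 Ft → base 231400 Ft
  231400 Ft × 18% = 41652 Ft

Excess of parallel minimum levy over general income tax: 41652 Ft − 36157 Ft = 5495 Ft.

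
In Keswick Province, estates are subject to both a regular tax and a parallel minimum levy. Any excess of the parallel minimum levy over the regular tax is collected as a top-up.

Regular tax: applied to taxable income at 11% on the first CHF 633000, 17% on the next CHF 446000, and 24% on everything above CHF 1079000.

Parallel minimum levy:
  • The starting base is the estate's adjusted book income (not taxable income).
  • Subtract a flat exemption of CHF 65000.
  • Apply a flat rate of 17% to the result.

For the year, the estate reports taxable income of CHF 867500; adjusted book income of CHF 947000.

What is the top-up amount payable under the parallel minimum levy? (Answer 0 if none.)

Regular tax:
  CHF 633000 × 11% = CHF 69630
  CHF 234500 × 17% = CHF 39865
  → CHF 109495

Parallel minimum levy:
  Base (adjusted book income): CHF 947000
  Less exemption CHF 65000 → base CHF 882000
  CHF 882000 × 17% = CHF 149940

Excess of parallel minimum levy over regular tax: CHF 149940 − CHF 109495 = CHF 40445.

CHF 40445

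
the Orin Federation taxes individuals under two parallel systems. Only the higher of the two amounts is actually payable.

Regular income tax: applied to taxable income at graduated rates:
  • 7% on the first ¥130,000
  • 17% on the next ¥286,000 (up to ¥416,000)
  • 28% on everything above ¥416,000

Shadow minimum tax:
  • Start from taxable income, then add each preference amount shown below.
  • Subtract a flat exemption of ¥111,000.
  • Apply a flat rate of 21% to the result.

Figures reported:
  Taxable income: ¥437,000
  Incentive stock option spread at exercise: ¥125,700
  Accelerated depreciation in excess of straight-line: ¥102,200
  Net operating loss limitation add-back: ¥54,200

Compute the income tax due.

¥127,701

Regular income tax:
  ¥130,000 × 7% = ¥9,100
  ¥286,000 × 17% = ¥48,620
  ¥21,000 × 28% = ¥5,880
  → ¥63,600

Shadow minimum tax:
  Adjusted income: ¥437,000 + ¥125,700 + ¥102,200 + ¥54,200 = ¥719,100
  Less exemption ¥111,000 → base ¥608,100
  ¥608,100 × 21% = ¥127,701

¥127,701 > ¥63,600, so the shadow minimum tax is the binding amount.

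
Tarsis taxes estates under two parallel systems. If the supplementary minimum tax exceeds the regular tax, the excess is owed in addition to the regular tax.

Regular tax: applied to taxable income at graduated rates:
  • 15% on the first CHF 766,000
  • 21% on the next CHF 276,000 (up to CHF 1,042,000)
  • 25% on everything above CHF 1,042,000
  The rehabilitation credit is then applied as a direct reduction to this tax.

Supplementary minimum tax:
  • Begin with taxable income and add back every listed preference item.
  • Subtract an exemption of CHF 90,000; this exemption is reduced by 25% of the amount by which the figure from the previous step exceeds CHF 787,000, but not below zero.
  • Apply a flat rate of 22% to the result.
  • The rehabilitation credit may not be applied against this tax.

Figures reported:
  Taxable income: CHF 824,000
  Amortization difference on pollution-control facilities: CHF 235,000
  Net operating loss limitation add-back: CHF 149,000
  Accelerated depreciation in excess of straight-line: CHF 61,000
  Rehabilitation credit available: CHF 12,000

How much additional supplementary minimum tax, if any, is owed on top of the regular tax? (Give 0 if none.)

CHF 164,100

Regular tax:
  CHF 766,000 × 15% = CHF 114,900
  CHF 58,000 × 21% = CHF 12,180
  → CHF 127,080
  Less rehabilitation credit CHF 12,000 → CHF 115,080

Supplementary minimum tax:
  Adjusted income: CHF 824,000 + CHF 235,000 + CHF 149,000 + CHF 61,000 = CHF 1,269,000
  Exemption: 25% × (CHF 1,269,000 − CHF 787,000) = CHF 120,500 ≥ CHF 90,000, so the exemption is fully phased out
  Base: CHF 1,269,000 − CHF 0 = CHF 1,269,000
  CHF 1,269,000 × 22% = CHF 279,180

Excess of supplementary minimum tax over regular tax: CHF 279,180 − CHF 115,080 = CHF 164,100.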